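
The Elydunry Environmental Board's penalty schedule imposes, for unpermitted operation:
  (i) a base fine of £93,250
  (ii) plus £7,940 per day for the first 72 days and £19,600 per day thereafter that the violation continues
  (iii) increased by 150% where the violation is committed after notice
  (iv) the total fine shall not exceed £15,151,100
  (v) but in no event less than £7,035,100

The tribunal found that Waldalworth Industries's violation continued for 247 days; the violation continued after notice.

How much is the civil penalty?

£10,237,325

First 72 days: 72 × £7,940 = £571,680
Remaining days: (247 − 72) × £19,600 = £3,430,000
Per-day component: £571,680 + £3,430,000 = £4,001,680
Base plus per-day: £93,250 + £4,001,680 = £4,094,930
Enhancement: 150% of £4,094,930 = £6,142,395
Enhanced fine: £4,094,930 + £6,142,395 = £10,237,325
Cap at £15,151,100: £10,237,325 is within the cap, no reduction.
Minimum £7,035,100: £10,237,325 meets the minimum, no increase.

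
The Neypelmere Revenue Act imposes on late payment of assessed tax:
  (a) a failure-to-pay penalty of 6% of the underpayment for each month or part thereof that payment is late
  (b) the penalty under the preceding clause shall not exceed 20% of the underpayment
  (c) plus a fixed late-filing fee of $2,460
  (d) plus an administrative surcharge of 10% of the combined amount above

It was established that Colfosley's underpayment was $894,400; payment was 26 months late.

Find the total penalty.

$199,474

Accrued rate: 6% × 26 = 156%, capped at 20% → 20%
Failure-to-pay penalty: 20% of $894,400 = $178,880
Penalty before surcharge: $178,880 + $2,460 = $181,340
Administrative surcharge: 10% of $181,340 = $18,134
Total penalty: $181,340 + $18,134 = $199,474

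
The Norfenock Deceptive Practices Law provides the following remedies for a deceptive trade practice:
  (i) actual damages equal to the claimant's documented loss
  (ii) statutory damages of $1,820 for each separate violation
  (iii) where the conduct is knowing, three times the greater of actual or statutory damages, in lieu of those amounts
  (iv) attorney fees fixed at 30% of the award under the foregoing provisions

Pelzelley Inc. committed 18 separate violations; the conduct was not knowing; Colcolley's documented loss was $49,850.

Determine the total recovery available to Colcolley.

$107,393

Statutory damages: 18 × $1,820 = $32,760
Conduct not knowing: the in-lieu enhancement does not apply.
Actual plus statutory damages: $49,850 + $32,760 = $82,610
Attorney fees: 30% of $82,610 = $24,783
Total recovery: $82,610 + $24,783 = $107,393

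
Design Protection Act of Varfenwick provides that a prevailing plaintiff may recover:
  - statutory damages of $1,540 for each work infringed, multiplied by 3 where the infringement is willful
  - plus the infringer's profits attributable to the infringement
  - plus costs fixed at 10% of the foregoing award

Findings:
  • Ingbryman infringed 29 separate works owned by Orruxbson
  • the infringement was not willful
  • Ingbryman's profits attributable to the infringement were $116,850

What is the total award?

Statutory damages: 29 × $1,540 = $44,660
Infringement not willful: no ×3 enhancement.
Combined award: $44,660 + $116,850 = $161,510
Costs: 10% of $161,510 = $16,151
Award plus costs: $161,510 + $16,151 = $177,661

Award: $177,661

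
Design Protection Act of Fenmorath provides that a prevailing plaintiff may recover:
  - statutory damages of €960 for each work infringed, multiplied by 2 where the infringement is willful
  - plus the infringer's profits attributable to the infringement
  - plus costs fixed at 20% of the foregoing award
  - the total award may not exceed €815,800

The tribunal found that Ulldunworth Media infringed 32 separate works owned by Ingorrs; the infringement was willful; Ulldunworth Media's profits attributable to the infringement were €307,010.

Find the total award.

Statutory damages: 32 × €960 = €30,720
Doubled: 2 × €30,720 = €61,440
Combined award: €61,440 + €307,010 = €368,450
Costs: 20% of €368,450 = €73,690
Award plus costs: €368,450 + €73,690 = €442,140
Cap at €815,800: €442,140 is within the cap, no reduction.

€442,140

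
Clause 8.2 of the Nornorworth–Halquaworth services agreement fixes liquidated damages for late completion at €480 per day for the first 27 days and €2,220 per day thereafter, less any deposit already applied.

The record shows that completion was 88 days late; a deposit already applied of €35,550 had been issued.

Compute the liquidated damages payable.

Liquidated damages: €112,830

First 27 days: 27 × €480 = €12,960
Remaining days: (88 − 27) × €2,220 = €135,420
Accrued per-day damages: €12,960 + €135,420 = €148,380
Less deposit already applied: €148,380 − €35,550 = €112,830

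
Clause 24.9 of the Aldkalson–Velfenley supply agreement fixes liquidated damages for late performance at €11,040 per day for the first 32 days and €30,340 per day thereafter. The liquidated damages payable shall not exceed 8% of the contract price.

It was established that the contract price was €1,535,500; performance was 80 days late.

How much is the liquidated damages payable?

First 32 days: 32 × €11,040 = €353,280
Remaining days: (80 − 32) × €30,340 = €1,456,320
Accrued per-day damages: €353,280 + €1,456,320 = €1,809,600
Cap: 8% of €1,535,500 = €122,840
Cap at €122,840: €1,809,600 exceeds the cap → €122,840

Liquidated damages: €122,840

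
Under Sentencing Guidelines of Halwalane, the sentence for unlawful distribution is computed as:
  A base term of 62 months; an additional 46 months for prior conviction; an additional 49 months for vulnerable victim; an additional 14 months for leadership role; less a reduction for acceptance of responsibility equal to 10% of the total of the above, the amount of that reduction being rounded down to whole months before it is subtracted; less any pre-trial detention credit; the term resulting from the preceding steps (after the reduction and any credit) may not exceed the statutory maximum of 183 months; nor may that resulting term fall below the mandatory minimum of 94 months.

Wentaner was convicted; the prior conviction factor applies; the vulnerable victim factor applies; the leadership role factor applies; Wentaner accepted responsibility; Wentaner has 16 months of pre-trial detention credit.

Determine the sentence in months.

138 months

Prior conviction enhancement: +46 months
Vulnerable victim enhancement: +49 months
Leadership role enhancement: +14 months
Adjusted term: 62 months + 46 months + 49 months + 14 months = 171 months
Acceptance of responsibility reduction: 10% of 171 months = 17 months (rounded down)
After reduction: 171 − 17 = 154 months
Less pre-trial detention credit: 154 months − 16 months = 138 months
Cap at 183 months: 138 months is within the cap, no reduction.
Minimum 94 months: 138 months meets the minimum, no increase.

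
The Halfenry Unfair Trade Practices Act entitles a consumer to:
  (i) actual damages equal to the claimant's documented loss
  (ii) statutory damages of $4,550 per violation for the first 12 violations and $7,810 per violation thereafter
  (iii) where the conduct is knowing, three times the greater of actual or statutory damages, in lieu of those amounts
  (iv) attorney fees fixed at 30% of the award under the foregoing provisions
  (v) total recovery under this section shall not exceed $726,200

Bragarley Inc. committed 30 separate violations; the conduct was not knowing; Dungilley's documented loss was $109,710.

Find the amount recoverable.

$396,357

First 12 violations: 12 × $4,550 = $54,600
Remaining violations: (30 − 12) × $7,810 = $140,580
Statutory damages: $54,600 + $140,580 = $195,180
Conduct not knowing: the in-lieu enhancement does not apply.
Actual plus statutory damages: $109,710 + $195,180 = $304,890
Attorney fees: 30% of $304,890 = $91,467
Total before cap: $304,890 + $91,467 = $396,357
Cap at $726,200: $396,357 is within the cap, no reduction.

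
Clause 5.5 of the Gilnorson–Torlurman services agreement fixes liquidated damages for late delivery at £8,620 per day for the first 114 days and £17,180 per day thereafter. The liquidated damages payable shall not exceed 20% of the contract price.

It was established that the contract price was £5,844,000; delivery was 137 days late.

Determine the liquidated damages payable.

First 114 days: 114 × £8,620 = £982,680
Remaining days: (137 − 114) × £17,180 = £395,140
Accrued per-day damages: £982,680 + £395,140 = £1,377,820
Cap: 20% of £5,844,000 = £1,168,800
Cap at £1,168,800: £1,377,820 exceeds the cap → £1,168,800

Liquidated damages: £1,168,800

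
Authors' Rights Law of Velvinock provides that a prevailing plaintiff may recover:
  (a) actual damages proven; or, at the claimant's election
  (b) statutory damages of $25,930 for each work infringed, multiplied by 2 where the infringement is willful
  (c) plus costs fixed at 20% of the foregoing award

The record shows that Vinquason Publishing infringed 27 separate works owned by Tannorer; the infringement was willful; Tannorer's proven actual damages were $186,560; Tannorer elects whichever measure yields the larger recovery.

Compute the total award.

Statutory damages: 27 × $25,930 = $700,110
Doubled: 2 × $700,110 = $1,400,220
Greater of actual damages ($186,560) or enhanced statutory damages ($1,400,220): $1,400,220
Costs: 20% of $1,400,220 = $280,044
Award plus costs: $1,400,220 + $280,044 = $1,680,264

$1,680,264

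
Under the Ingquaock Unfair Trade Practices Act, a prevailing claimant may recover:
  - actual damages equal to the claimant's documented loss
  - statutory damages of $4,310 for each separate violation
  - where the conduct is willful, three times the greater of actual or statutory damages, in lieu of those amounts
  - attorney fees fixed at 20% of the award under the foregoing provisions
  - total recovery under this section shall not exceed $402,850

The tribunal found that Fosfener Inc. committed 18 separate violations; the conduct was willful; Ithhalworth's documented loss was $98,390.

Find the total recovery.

$354,204

Statutory damages: 18 × $4,310 = $77,580
Greater of actual damages ($98,390) or statutory damages ($77,580): $98,390
Trebled: 3 × $98,390 = $295,170
Attorney fees: 20% of $295,170 = $59,034
Total before cap: $295,170 + $59,034 = $354,204
Cap at $402,850: $354,204 is within the cap, no reduction.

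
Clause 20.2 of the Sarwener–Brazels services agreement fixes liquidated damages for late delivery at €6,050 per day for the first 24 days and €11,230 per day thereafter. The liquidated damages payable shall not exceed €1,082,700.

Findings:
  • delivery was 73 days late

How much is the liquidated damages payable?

Liquidated damages: €695,470

First 24 days: 24 × €6,050 = €145,200
Remaining days: (73 − 24) × €11,230 = €550,270
Accrued per-day damages: €145,200 + €550,270 = €695,470
Cap at €1,082,700: €695,470 is within the cap, no reduction.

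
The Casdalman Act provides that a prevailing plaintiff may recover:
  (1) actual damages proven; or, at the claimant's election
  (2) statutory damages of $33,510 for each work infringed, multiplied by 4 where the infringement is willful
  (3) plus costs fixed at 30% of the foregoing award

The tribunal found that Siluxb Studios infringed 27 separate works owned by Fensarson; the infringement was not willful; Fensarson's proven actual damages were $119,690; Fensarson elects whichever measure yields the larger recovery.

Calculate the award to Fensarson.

Statutory damages: 27 × $33,510 = $904,770
Infringement not willful: no ×4 enhancement.
Greater of actual damages ($119,690) or statutory damages ($904,770): $904,770
Costs: 30% of $904,770 = $271,431
Award plus costs: $904,770 + $271,431 = $1,176,201

Award: $1,176,201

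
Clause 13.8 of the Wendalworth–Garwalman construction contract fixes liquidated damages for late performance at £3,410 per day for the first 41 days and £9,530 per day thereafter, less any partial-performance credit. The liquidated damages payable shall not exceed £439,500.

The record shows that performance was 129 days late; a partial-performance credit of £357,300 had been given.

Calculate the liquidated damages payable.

£439,500

First 41 days: 41 × £3,410 = £139,810
Remaining days: (129 − 41) × £9,530 = £838,640
Accrued per-day damages: £139,810 + £838,640 = £978,450
Less partial-performance credit: £978,450 − £357,300 = £621,150
Cap at £439,500: £621,150 exceeds the cap → £439,500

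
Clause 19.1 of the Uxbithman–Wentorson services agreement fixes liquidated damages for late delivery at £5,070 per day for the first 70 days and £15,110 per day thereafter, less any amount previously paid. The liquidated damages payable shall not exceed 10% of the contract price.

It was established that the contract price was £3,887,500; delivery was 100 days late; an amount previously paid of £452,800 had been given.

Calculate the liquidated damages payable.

First 70 days: 70 × £5,070 = £354,900
Remaining days: (100 − 70) × £15,110 = £453,300
Accrued per-day damages: £354,900 + £453,300 = £808,200
Less amount previously paid: £808,200 − £452,800 = £355,400
Cap: 10% of £3,887,500 = £388,750
Cap at £388,750: £355,400 is within the cap, no reduction.

£355,400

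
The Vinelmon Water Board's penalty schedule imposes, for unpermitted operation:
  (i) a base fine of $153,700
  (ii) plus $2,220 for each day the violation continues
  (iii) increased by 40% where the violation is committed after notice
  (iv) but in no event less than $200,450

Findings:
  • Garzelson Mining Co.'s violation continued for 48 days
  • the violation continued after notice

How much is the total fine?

Per-day component: 48 × $2,220 = $106,560
Base plus per-day: $153,700 + $106,560 = $260,260
Enhancement: 40% of $260,260 = $104,104
Enhanced fine: $260,260 + $104,104 = $364,364
Minimum $200,450: $364,364 meets the minimum, no increase.

Civil penalty: $364,364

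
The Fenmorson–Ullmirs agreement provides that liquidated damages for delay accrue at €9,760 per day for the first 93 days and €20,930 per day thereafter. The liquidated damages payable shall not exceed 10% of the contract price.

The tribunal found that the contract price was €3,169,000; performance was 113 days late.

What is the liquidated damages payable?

€316,900

First 93 days: 93 × €9,760 = €907,680
Remaining days: (113 − 93) × €20,930 = €418,600
Accrued per-day damages: €907,680 + €418,600 = €1,326,280
Cap: 10% of €3,169,000 = €316,900
Cap at €316,900: €1,326,280 exceeds the cap → €316,900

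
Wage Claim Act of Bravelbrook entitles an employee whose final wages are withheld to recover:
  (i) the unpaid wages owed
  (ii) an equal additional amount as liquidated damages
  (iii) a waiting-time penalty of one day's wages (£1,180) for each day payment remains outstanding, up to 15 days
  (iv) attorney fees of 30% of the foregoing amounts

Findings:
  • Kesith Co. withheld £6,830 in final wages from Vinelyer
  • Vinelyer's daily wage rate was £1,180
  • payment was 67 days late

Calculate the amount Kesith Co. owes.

£40,768

Liquidated damages (equal amount): £6,830
Penalty days: min(67, 15) = 15
Waiting-time penalty: 15 × £1,180 = £17,700
Subtotal: £6,830 + £6,830 + £17,700 = £31,360
Attorney fees: 30% of £31,360 = £9,408
Total award: £31,360 + £9,408 = £40,768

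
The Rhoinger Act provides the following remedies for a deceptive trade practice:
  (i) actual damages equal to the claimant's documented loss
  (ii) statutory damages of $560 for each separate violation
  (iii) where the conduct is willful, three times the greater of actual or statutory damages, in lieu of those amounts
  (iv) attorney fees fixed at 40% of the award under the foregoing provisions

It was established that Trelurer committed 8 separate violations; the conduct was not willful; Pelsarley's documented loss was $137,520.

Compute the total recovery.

$198,800

Statutory damages: 8 × $560 = $4,480
Conduct not willful: the in-lieu enhancement does not apply.
Actual plus statutory damages: $137,520 + $4,480 = $142,000
Attorney fees: 40% of $142,000 = $56,800
Total recovery: $142,000 + $56,800 = $198,800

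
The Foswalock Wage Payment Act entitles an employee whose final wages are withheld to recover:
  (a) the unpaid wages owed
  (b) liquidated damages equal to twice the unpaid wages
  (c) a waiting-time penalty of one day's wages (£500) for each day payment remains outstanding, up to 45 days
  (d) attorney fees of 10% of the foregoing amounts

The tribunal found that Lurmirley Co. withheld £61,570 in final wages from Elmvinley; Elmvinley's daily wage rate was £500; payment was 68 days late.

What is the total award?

Total award: £227,931

Doubled: 2 × £61,570 = £123,140
Penalty days: min(68, 45) = 45
Waiting-time penalty: 45 × £500 = £22,500
Subtotal: £61,570 + £123,140 + £22,500 = £207,210
Attorney fees: 10% of £207,210 = £20,721
Total award: £207,210 + £20,721 = £227,931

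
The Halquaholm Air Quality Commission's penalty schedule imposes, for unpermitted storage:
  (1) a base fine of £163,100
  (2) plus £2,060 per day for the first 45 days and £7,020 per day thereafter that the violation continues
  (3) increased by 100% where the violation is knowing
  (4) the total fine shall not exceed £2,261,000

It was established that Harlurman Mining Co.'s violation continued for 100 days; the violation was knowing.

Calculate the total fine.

£1,283,800

First 45 days: 45 × £2,060 = £92,700
Remaining days: (100 − 45) × £7,020 = £386,100
Per-day component: £92,700 + £386,100 = £478,800
Base plus per-day: £163,100 + £478,800 = £641,900
Enhancement: 100% of £641,900 = £641,900
Enhanced fine: £641,900 + £641,900 = £1,283,800
Cap at £2,261,000: £1,283,800 is within the cap, no reduction.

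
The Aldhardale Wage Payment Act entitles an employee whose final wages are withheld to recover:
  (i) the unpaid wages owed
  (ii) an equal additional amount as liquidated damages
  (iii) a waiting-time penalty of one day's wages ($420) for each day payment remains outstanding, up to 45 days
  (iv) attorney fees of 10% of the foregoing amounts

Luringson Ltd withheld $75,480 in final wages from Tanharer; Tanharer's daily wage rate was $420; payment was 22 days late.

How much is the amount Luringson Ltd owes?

Liquidated damages (equal amount): $75,480
Penalty days: min(22, 45) = 22
Waiting-time penalty: 22 × $420 = $9,240
Subtotal: $75,480 + $75,480 + $9,240 = $160,200
Attorney fees: 10% of $160,200 = $16,020
Total award: $160,200 + $16,020 = $176,220

$176,220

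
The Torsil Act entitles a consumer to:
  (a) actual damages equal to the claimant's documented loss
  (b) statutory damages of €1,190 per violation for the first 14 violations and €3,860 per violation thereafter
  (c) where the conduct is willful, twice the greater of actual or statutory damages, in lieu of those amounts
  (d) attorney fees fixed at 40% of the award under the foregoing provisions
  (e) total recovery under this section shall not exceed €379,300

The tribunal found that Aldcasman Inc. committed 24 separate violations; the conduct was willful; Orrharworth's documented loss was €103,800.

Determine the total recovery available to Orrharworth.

€290,640

First 14 violations: 14 × €1,190 = €16,660
Remaining violations: (24 − 14) × €3,860 = €38,600
Statutory damages: €16,660 + €38,600 = €55,260
Greater of actual damages (€103,800) or statutory damages (€55,260): €103,800
Doubled: 2 × €103,800 = €207,600
Attorney fees: 40% of €207,600 = €83,040
Total before cap: €207,600 + €83,040 = €290,640
Cap at €379,300: €290,640 is within the cap, no reduction.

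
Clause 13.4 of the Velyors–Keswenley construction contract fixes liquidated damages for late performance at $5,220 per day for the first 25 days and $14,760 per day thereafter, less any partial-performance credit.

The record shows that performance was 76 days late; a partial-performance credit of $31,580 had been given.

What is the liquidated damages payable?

First 25 days: 25 × $5,220 = $130,500
Remaining days: (76 − 25) × $14,760 = $752,760
Accrued per-day damages: $130,500 + $752,760 = $883,260
Less partial-performance credit: $883,260 − $31,580 = $851,680

$851,680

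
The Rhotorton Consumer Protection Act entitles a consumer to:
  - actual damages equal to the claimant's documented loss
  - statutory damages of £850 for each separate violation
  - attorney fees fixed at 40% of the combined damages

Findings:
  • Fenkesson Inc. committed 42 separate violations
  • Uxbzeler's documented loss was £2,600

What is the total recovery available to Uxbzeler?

Statutory damages: 42 × £850 = £35,700
Combined damages: £2,600 + £35,700 = £38,300
Attorney fees: 40% of £38,300 = £15,320
Total recovery: £38,300 + £15,320 = £53,620

£53,620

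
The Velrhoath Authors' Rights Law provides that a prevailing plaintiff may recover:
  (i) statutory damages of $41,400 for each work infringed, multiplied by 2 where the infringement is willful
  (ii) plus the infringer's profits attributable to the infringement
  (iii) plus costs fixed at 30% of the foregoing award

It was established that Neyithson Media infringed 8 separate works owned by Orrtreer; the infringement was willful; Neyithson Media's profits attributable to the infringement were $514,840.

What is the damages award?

$1,530,412

Statutory damages: 8 × $41,400 = $331,200
Doubled: 2 × $331,200 = $662,400
Combined award: $662,400 + $514,840 = $1,177,240
Costs: 30% of $1,177,240 = $353,172
Award plus costs: $1,177,240 + $353,172 = $1,530,412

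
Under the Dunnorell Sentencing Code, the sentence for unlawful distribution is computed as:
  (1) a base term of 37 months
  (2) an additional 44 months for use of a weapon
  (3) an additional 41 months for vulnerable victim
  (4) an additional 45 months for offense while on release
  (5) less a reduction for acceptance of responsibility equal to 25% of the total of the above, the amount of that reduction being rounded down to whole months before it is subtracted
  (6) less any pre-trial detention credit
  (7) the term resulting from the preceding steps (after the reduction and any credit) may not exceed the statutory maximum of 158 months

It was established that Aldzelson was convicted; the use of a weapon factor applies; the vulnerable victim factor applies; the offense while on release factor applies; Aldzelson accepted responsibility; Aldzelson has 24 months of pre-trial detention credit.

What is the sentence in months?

Use of a weapon enhancement: +44 months
Vulnerable victim enhancement: +41 months
Offense while on release enhancement: +45 months
Adjusted term: 37 months + 44 months + 41 months + 45 months = 167 months
Acceptance of responsibility reduction: 25% of 167 months = 41 months (rounded down)
After reduction: 167 − 41 = 126 months
Less pre-trial detention credit: 126 months − 24 months = 102 months
Cap at 158 months: 102 months is within the cap, no reduction.

102 months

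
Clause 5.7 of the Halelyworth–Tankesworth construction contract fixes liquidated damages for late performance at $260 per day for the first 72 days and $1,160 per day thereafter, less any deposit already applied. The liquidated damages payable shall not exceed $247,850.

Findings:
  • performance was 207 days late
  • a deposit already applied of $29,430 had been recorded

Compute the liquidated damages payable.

Liquidated damages: $145,890

First 72 days: 72 × $260 = $18,720
Remaining days: (207 − 72) × $1,160 = $156,600
Accrued per-day damages: $18,720 + $156,600 = $175,320
Less deposit already applied: $175,320 − $29,430 = $145,890
Cap at $247,850: $145,890 is within the cap, no reduction.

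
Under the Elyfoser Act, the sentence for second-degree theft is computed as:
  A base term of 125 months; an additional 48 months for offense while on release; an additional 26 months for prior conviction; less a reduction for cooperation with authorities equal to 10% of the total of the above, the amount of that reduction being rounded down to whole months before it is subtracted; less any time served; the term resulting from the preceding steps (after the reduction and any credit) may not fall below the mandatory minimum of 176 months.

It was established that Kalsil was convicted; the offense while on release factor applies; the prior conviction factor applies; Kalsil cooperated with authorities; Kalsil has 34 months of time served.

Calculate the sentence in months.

176 months

Offense while on release enhancement: +48 months
Prior conviction enhancement: +26 months
Adjusted term: 125 months + 48 months + 26 months = 199 months
Cooperation with authorities reduction: 10% of 199 months = 19 months (rounded down)
After reduction: 199 − 19 = 180 months
Less time served: 180 months − 34 months = 146 months
Minimum 176 months: 146 months is below the minimum → 176 months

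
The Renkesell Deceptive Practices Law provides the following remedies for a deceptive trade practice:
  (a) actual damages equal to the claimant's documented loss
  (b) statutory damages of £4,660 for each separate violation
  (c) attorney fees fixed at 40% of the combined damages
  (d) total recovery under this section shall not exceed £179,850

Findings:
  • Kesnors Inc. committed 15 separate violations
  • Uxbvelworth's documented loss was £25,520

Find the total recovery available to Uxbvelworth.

£133,588

Statutory damages: 15 × £4,660 = £69,900
Combined damages: £25,520 + £69,900 = £95,420
Attorney fees: 40% of £95,420 = £38,168
Total before cap: £95,420 + £38,168 = £133,588
Cap at £179,850: £133,588 is within the cap, no reduction.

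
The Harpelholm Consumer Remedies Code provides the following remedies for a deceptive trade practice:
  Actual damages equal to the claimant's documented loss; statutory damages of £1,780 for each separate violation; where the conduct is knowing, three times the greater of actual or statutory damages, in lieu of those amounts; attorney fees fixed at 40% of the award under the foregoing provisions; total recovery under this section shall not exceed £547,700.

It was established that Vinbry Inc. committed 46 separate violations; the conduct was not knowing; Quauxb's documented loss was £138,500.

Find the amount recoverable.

£308,532

Statutory damages: 46 × £1,780 = £81,880
Conduct not knowing: the in-lieu enhancement does not apply.
Actual plus statutory damages: £138,500 + £81,880 = £220,380
Attorney fees: 40% of £220,380 = £88,152
Total before cap: £220,380 + £88,152 = £308,532
Cap at £547,700: £308,532 is within the cap, no reduction.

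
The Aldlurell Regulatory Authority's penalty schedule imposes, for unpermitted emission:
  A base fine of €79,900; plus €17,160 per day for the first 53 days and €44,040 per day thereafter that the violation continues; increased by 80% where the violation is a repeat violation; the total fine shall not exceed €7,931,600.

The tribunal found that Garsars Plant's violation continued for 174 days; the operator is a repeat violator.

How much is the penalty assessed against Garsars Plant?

€7,931,600

First 53 days: 53 × €17,160 = €909,480
Remaining days: (174 − 53) × €44,040 = €5,328,840
Per-day component: €909,480 + €5,328,840 = €6,238,320
Base plus per-day: €79,900 + €6,238,320 = €6,318,220
Enhancement: 80% of €6,318,220 = €5,054,576
Enhanced fine: €6,318,220 + €5,054,576 = €11,372,796
Cap at €7,931,600: €11,372,796 exceeds the cap → €7,931,600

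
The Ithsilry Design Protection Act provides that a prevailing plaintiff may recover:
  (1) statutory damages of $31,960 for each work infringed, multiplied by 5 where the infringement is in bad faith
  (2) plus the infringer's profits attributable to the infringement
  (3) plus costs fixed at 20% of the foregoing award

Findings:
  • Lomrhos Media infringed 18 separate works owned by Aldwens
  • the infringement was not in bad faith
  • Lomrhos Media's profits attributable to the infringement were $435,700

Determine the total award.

$1,213,176

Statutory damages: 18 × $31,960 = $575,280
Infringement not in bad faith: no ×5 enhancement.
Combined award: $575,280 + $435,700 = $1,010,980
Costs: 20% of $1,010,980 = $202,196
Award plus costs: $1,010,980 + $202,196 = $1,213,176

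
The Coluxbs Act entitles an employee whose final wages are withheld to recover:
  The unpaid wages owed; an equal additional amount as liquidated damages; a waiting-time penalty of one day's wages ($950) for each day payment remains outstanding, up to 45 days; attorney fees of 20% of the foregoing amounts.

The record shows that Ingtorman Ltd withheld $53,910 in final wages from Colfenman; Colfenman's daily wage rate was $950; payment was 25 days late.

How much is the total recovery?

Liquidated damages (equal amount): $53,910
Penalty days: min(25, 45) = 25
Waiting-time penalty: 25 × $950 = $23,750
Subtotal: $53,910 + $53,910 + $23,750 = $131,570
Attorney fees: 20% of $131,570 = $26,314
Total award: $131,570 + $26,314 = $157,884

Total award: $157,884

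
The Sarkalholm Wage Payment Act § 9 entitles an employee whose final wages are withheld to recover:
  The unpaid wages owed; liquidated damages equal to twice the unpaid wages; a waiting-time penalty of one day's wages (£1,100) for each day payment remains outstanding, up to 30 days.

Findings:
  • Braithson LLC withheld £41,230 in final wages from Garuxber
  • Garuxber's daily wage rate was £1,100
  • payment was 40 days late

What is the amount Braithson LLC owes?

Doubled: 2 × £41,230 = £82,460
Penalty days: min(40, 30) = 30
Waiting-time penalty: 30 × £1,100 = £33,000
Total award: £41,230 + £82,460 + £33,000 = £156,690

£156,690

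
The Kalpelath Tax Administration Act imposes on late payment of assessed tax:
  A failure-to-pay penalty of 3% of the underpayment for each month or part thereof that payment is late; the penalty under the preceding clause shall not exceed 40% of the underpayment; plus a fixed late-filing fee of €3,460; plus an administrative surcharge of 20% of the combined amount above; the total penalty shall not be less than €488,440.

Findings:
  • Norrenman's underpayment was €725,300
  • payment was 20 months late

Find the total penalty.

Accrued rate: 3% × 20 = 60%, capped at 40% → 40%
Failure-to-pay penalty: 40% of €725,300 = €290,120
Penalty before surcharge: €290,120 + €3,460 = €293,580
Administrative surcharge: 20% of €293,580 = €58,716
Total penalty: €293,580 + €58,716 = €352,296
Minimum €488,440: €352,296 is below the minimum → €488,440

€488,440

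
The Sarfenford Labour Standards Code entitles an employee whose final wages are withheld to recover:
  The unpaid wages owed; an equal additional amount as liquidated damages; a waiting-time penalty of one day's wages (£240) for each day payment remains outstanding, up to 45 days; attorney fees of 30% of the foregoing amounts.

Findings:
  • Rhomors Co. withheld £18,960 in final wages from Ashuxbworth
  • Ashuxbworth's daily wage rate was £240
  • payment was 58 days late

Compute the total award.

£63,336

Liquidated damages (equal amount): £18,960
Penalty days: min(58, 45) = 45
Waiting-time penalty: 45 × £240 = £10,800
Subtotal: £18,960 + £18,960 + £10,800 = £48,720
Attorney fees: 30% of £48,720 = £14,616
Total award: £48,720 + £14,616 = £63,336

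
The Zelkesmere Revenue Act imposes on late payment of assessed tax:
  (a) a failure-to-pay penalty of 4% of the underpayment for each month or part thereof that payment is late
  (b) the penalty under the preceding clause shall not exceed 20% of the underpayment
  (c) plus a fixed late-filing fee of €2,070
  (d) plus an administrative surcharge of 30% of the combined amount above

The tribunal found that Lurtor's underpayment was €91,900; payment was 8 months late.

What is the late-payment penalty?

Accrued rate: 4% × 8 = 32%, capped at 20% → 20%
Failure-to-pay penalty: 20% of €91,900 = €18,380
Penalty before surcharge: €18,380 + €2,070 = €20,450
Administrative surcharge: 30% of €20,450 = €6,135
Total penalty: €20,450 + €6,135 = €26,585

Penalty: €26,585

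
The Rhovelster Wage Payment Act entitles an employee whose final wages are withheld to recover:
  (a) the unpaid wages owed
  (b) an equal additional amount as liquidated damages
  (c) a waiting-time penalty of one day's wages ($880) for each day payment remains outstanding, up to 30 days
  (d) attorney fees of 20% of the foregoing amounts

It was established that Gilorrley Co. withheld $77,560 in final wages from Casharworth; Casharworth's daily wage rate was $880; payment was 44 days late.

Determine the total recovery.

$217,824

Liquidated damages (equal amount): $77,560
Penalty days: min(44, 30) = 30
Waiting-time penalty: 30 × $880 = $26,400
Subtotal: $77,560 + $77,560 + $26,400 = $181,520
Attorney fees: 20% of $181,520 = $36,304
Total award: $181,520 + $36,304 = $217,824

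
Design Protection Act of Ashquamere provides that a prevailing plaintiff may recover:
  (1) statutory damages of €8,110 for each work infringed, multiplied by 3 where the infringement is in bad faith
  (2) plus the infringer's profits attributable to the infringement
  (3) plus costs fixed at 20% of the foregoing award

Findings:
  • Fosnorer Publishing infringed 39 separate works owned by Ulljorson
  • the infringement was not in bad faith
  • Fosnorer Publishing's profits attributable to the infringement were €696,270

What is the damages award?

Award: €1,215,072

Statutory damages: 39 × €8,110 = €316,290
Infringement not in bad faith: no ×3 enhancement.
Combined award: €316,290 + €696,270 = €1,012,560
Costs: 20% of €1,012,560 = €202,512
Award plus costs: €1,012,560 + €202,512 = €1,215,072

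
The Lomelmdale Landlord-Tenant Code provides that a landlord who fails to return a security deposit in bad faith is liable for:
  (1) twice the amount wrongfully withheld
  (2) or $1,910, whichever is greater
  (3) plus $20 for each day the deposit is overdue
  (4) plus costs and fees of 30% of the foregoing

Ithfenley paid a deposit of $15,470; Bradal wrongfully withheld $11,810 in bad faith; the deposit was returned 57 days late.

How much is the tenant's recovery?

Doubled: 2 × $11,810 = $23,620
Minimum $1,910: $23,620 meets the minimum, no increase.
Late-return penalty: 57 × $20 = $1,140
Damages plus late penalty: $23,620 + $1,140 = $24,760
Costs and fees: 30% of $24,760 = $7,428
Total recovery: $24,760 + $7,428 = $32,188

Recovery: $32,188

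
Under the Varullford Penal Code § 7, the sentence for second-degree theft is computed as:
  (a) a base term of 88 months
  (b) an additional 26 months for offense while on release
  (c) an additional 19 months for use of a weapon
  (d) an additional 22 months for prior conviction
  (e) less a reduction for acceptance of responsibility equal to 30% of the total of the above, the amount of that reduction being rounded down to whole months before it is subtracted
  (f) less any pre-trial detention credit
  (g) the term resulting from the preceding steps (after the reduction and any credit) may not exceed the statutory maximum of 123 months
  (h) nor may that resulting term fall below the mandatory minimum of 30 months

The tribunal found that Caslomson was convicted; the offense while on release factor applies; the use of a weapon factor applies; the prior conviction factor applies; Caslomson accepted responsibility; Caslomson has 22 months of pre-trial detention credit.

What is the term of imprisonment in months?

Offense while on release enhancement: +26 months
Use of a weapon enhancement: +19 months
Prior conviction enhancement: +22 months
Adjusted term: 88 months + 26 months + 19 months + 22 months = 155 months
Acceptance of responsibility reduction: 30% of 155 months = 46 months (rounded down)
After reduction: 155 − 46 = 109 months
Less pre-trial detention credit: 109 months − 22 months = 87 months
Cap at 123 months: 87 months is within the cap, no reduction.
Minimum 30 months: 87 months meets the minimum, no increase.

87 months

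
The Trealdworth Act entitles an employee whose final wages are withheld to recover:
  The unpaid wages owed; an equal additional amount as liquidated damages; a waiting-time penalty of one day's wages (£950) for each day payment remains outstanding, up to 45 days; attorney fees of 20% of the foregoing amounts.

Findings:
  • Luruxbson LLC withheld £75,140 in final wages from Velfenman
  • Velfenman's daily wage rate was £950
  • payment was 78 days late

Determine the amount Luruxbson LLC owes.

Liquidated damages (equal amount): £75,140
Penalty days: min(78, 45) = 45
Waiting-time penalty: 45 × £950 = £42,750
Subtotal: £75,140 + £75,140 + £42,750 = £193,030
Attorney fees: 20% of £193,030 = £38,606
Total award: £193,030 + £38,606 = £231,636

£231,636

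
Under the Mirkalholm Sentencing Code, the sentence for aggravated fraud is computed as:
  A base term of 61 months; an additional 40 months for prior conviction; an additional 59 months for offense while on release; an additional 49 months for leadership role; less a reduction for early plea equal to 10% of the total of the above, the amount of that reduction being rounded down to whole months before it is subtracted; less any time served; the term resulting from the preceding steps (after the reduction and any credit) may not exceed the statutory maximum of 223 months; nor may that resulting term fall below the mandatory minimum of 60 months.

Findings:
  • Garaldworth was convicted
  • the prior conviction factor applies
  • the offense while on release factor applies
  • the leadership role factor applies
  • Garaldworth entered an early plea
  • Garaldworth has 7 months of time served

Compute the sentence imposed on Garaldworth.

Prior conviction enhancement: +40 months
Offense while on release enhancement: +59 months
Leadership role enhancement: +49 months
Adjusted term: 61 months + 40 months + 59 months + 49 months = 209 months
Early plea reduction: 10% of 209 months = 20 months (rounded down)
After reduction: 209 − 20 = 189 months
Less time served: 189 months − 7 months = 182 months
Cap at 223 months: 182 months is within the cap, no reduction.
Minimum 60 months: 182 months meets the minimum, no increase.

182 months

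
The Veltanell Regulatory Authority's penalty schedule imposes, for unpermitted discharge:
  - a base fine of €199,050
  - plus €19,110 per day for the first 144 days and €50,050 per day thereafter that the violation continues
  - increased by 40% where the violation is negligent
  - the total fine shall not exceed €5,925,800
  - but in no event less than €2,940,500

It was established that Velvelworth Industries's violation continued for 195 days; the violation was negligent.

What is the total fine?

Civil penalty: €5,925,800

First 144 days: 144 × €19,110 = €2,751,840
Remaining days: (195 − 144) × €50,050 = €2,552,550
Per-day component: €2,751,840 + €2,552,550 = €5,304,390
Base plus per-day: €199,050 + €5,304,390 = €5,503,440
Enhancement: 40% of €5,503,440 = €2,201,376
Enhanced fine: €5,503,440 + €2,201,376 = €7,704,816
Cap at €5,925,800: €7,704,816 exceeds the cap → €5,925,800
Minimum €2,940,500: €5,925,800 meets the minimum, no increase.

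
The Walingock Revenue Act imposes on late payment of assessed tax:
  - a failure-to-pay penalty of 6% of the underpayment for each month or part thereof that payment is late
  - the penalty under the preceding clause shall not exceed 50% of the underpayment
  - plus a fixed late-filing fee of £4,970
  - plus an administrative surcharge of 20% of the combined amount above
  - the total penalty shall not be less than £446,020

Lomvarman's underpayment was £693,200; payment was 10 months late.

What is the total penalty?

Accrued rate: 6% × 10 = 60%, capped at 50% → 50%
Failure-to-pay penalty: 50% of £693,200 = £346,600
Penalty before surcharge: £346,600 + £4,970 = £351,570
Administrative surcharge: 20% of £351,570 = £70,314
Total penalty: £351,570 + £70,314 = £421,884
Minimum £446,020: £421,884 is below the minimum → £446,020

£446,020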